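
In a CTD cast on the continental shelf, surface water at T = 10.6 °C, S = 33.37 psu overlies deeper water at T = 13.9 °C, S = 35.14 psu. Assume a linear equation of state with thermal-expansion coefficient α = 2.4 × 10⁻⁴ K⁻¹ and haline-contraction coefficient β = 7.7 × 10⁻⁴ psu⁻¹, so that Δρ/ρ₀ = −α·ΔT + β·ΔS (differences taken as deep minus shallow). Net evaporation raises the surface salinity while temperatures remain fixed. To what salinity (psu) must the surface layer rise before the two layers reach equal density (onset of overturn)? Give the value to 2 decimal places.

34.11 psu

Neutral buoyancy requires −α(T_deep − T_surf) + β(S_deep − S_surf′) = 0.
S_surf′ = S_deep − (α/β)·ΔT = 35.14 − (2.4 × 10⁻⁴/7.7 × 10⁻⁴)·(+3.3) = 34.1114 psu.
Increase required: 34.1114 − 33.37 = 0.7414 psu.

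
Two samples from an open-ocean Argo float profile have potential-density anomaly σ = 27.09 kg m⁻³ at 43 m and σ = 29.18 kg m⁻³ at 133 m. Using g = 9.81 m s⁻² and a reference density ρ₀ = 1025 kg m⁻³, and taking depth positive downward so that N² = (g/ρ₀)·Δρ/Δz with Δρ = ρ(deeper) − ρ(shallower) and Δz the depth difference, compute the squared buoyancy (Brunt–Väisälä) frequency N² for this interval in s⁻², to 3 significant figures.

2.22 × 10⁻⁴ s⁻²

Δρ = 1029.18 − 1027.09 = 2.09 kg m⁻³ over Δz = 133 − 43 = 90 m.
N² = (9.81/1025) × (2.09/90) = 2.2225 × 10⁻⁴ s⁻² ≈ 2.22 × 10⁻⁴ s⁻².
N² > 0, so the interval is statically stable.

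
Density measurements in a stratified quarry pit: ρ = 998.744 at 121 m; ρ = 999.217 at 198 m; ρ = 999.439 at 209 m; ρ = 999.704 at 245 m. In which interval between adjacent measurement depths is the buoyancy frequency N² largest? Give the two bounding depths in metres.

Compute the density gradient over each adjacent pair:
  121–198 m: Δρ/Δz = 0.473/77 = 6.1 × 10⁻³ kg m⁻⁴
  198–209 m: Δρ/Δz = 0.222/11 = 0.020 kg m⁻⁴
  209–245 m: Δρ/Δz = 0.265/36 = 7.4 × 10⁻³ kg m⁻⁴
The largest gradient is in the 198–209 m interval — the pycnocline.

198–209 m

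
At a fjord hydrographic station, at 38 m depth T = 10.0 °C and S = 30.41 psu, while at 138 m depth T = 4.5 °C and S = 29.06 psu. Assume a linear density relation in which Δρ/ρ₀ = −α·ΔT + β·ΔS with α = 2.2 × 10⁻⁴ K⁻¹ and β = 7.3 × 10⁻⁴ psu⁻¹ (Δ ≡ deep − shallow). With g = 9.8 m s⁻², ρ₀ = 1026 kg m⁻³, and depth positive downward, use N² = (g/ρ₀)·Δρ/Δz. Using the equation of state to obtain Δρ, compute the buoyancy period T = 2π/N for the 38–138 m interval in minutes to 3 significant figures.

ΔT = -5.5 K, ΔS = -1.35 psu (deep − shallow).
Δρ/ρ₀ = −αΔT + βΔS = 1.21 × 10⁻³ − 9.855 × 10⁻⁴ = 2.245 × 10⁻⁴, so Δρ ≈ 0.2303 kg m⁻³.
N² = (g/ρ₀)·Δρ/Δz = g·(Δρ/ρ₀)/Δz = 9.8 × 2.245 × 10⁻⁴ / 100 = 2.2001 × 10⁻⁵ s⁻².
N = √(2.2001 × 10⁻⁵) = 4.6905 × 10⁻³ rad s⁻¹ → T = 2π/N = 1.3396 × 10³ s = 22.327 min ≈ 22.3 min.

22.3 min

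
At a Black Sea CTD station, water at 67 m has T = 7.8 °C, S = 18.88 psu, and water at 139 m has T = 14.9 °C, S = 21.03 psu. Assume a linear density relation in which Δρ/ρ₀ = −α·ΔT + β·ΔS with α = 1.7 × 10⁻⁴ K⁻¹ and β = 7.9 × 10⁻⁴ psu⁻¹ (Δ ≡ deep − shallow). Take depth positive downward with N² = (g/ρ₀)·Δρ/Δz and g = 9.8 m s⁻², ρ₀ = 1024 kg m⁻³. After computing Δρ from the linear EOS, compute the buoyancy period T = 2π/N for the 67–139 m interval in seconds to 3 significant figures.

ΔT = +7.1 K, ΔS = +2.15 psu (deep − shallow).
Δρ/ρ₀ = −αΔT + βΔS = -1.207 × 10⁻³ + 1.6985 × 10⁻³ = 4.915 × 10⁻⁴, so Δρ ≈ 0.5033 kg m⁻³.
N² = (g/ρ₀)·Δρ/Δz = g·(Δρ/ρ₀)/Δz = 9.8 × 4.915 × 10⁻⁴ / 72 = 6.6899 × 10⁻⁵ s⁻².
N = √(6.6899 × 10⁻⁵) = 8.1792 × 10⁻³ rad s⁻¹ → T = 2π/N = 768.19 s ≈ 768 s.

768 s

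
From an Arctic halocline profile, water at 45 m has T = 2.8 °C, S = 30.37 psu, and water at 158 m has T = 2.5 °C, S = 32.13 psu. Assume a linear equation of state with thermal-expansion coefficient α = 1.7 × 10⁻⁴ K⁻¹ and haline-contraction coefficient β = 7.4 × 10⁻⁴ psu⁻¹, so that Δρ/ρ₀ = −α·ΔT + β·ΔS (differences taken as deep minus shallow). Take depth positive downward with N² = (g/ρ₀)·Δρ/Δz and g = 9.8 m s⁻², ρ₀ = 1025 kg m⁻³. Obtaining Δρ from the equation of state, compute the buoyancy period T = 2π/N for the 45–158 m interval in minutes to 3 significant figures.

ΔT = -0.3 K, ΔS = +1.76 psu (deep − shallow).
Δρ/ρ₀ = −αΔT + βΔS = 5.10 × 10⁻⁵ + 1.3024 × 10⁻³ = 1.3534 × 10⁻³, so Δρ ≈ 1.387 kg m⁻³.
N² = (g/ρ₀)·Δρ/Δz = g·(Δρ/ρ₀)/Δz = 9.8 × 1.3534 × 10⁻³ / 113 = 1.1737 × 10⁻⁴ s⁻².
N = √(1.1737 × 10⁻⁴) = 0.010834 rad s⁻¹ → T = 2π/N = 579.95 s = 9.6658 min ≈ 9.67 min.

9.67 min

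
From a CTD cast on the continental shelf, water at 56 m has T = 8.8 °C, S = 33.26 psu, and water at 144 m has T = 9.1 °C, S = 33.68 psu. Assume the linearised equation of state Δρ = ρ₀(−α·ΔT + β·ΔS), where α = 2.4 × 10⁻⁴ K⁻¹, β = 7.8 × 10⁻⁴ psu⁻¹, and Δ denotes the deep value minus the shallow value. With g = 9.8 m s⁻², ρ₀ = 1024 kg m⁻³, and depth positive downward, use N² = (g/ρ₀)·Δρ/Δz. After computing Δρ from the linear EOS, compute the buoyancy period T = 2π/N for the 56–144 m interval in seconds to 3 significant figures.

ΔT = +0.3 K, ΔS = +0.42 psu (deep − shallow).
Δρ/ρ₀ = −αΔT + βΔS = -7.20 × 10⁻⁵ + 3.276 × 10⁻⁴ = 2.556 × 10⁻⁴, so Δρ ≈ 0.2617 kg m⁻³.
N² = (g/ρ₀)·Δρ/Δz = g·(Δρ/ρ₀)/Δz = 9.8 × 2.556 × 10⁻⁴ / 88 = 2.8465 × 10⁻⁵ s⁻².
N = √(2.8465 × 10⁻⁵) = 5.3353 × 10⁻³ rad s⁻¹ → T = 2π/N = 1.1777 × 10³ s ≈ 1.18 × 10³ s.

1.18 × 10³ s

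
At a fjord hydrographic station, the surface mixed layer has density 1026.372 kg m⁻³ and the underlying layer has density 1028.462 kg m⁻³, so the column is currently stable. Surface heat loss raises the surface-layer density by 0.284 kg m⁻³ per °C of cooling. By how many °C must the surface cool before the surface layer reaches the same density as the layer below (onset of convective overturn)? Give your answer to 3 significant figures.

Density deficit of the surface layer: 1028.462 − 1026.372 = 2.09 kg m⁻³.
Required change = 2.09 / 0.284 = 7.36 °C.

7.36 °C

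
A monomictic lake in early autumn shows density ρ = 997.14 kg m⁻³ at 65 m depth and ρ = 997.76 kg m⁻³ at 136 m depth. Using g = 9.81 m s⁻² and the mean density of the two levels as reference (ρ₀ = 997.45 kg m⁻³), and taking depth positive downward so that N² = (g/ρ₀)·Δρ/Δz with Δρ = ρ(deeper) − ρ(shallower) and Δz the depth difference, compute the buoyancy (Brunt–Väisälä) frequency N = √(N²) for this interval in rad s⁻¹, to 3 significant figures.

Δρ = 997.76 − 997.14 = 0.62 kg m⁻³ over Δz = 136 − 65 = 71 m.
N² = (9.81/997.45) × (0.62/71) = 8.5884 × 10⁻⁵ s⁻².
N = √(8.5884 × 10⁻⁵) = 9.2674 × 10⁻³ rad s⁻¹ ≈ 9.27 × 10⁻³ rad s⁻¹.

9.27 × 10⁻³ rad s⁻¹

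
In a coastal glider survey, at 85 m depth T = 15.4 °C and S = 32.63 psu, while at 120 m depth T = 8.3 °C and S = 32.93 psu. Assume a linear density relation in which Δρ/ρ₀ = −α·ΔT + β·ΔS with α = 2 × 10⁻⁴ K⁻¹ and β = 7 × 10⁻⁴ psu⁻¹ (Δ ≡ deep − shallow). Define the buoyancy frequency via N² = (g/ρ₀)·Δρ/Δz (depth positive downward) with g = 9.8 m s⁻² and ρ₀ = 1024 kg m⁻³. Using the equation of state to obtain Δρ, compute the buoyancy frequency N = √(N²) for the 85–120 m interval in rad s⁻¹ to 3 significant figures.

ΔT = -7.1 K, ΔS = +0.30 psu (deep − shallow).
Δρ/ρ₀ = −αΔT + βΔS = 1.42 × 10⁻³ + 2.10 × 10⁻⁴ = 1.63 × 10⁻³, so Δρ ≈ 1.669 kg m⁻³.
N² = (g/ρ₀)·Δρ/Δz = g·(Δρ/ρ₀)/Δz = 9.8 × 1.63 × 10⁻³ / 35 = 4.5640 × 10⁻⁴ s⁻².
N = √(4.5640 × 10⁻⁴) = 0.021364 rad s⁻¹ ≈ 0.0214 rad s⁻¹.

0.0214 rad s⁻¹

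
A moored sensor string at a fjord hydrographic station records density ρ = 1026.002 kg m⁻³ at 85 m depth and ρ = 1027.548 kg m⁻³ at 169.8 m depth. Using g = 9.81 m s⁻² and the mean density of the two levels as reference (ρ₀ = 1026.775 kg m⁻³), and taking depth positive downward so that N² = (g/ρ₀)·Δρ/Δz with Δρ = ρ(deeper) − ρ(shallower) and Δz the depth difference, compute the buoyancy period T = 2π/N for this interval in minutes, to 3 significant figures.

Δρ = 1027.548 − 1026.002 = 1.546 kg m⁻³ over Δz = 169.8 − 85 = 84.8 m.
N² = (9.81/1026.775) × (1.546/84.8) = 1.7418 × 10⁻⁴ s⁻².
N = √(1.7418 × 10⁻⁴) = 0.013198 rad s⁻¹, so T = 2π/N = 476.07 s = 7.9345 min ≈ 7.93 min.

7.93 min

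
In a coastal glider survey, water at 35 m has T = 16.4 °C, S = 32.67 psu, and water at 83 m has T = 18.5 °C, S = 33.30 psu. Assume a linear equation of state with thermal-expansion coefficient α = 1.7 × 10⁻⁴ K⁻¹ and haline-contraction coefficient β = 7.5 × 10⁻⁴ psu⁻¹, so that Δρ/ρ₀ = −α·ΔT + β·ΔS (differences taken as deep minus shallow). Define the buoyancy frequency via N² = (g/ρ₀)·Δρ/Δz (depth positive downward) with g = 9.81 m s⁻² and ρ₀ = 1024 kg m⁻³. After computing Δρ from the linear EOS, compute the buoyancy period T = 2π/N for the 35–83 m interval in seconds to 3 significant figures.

1.29 × 10³ s

ΔT = +2.1 K, ΔS = +0.63 psu (deep − shallow).
Δρ/ρ₀ = −αΔT + βΔS = -3.57 × 10⁻⁴ + 4.725 × 10⁻⁴ = 1.155 × 10⁻⁴, so Δρ ≈ 0.1183 kg m⁻³.
N² = (g/ρ₀)·Δρ/Δz = g·(Δρ/ρ₀)/Δz = 9.81 × 1.155 × 10⁻⁴ / 48 = 2.3605 × 10⁻⁵ s⁻².
N = √(2.3605 × 10⁻⁵) = 4.8585 × 10⁻³ rad s⁻¹ → T = 2π/N = 1.2932 × 10³ s ≈ 1.29 × 10³ s.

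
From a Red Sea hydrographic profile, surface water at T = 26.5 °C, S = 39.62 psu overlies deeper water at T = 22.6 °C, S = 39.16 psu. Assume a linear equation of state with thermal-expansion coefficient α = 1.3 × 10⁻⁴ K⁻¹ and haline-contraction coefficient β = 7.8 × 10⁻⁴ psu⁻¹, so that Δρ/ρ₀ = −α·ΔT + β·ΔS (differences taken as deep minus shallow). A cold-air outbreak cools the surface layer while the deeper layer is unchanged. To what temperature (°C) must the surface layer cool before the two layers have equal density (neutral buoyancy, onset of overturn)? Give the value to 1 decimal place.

Neutral buoyancy requires Δρ = 0, i.e. −α(T_deep − T_surf′) + β(S_deep − S_surf) = 0.
T_surf′ = T_deep − (β/α)·ΔS = 22.6 − (7.8 × 10⁻⁴/1.3 × 10⁻⁴)·(-0.46) = 25.360 °C.
Cooling required: 26.5 − (25.360) = 1.140 °C.

25.4 °C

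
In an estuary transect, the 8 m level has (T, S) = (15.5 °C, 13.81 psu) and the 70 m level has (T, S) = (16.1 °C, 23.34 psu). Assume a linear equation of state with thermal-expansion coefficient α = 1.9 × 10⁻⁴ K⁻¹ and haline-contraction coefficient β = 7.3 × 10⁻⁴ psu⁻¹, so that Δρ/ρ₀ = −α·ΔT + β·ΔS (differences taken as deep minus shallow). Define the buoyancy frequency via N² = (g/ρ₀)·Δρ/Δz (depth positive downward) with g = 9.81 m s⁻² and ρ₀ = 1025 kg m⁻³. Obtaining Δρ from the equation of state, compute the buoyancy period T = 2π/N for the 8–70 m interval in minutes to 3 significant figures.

ΔT = +0.6 K, ΔS = +9.53 psu (deep − shallow).
Δρ/ρ₀ = −αΔT + βΔS = -1.14 × 10⁻⁴ + 6.9569 × 10⁻³ = 6.8429 × 10⁻³, so Δρ ≈ 7.014 kg m⁻³.
N² = (g/ρ₀)·Δρ/Δz = g·(Δρ/ρ₀)/Δz = 9.81 × 6.8429 × 10⁻³ / 62 = 1.0827 × 10⁻³ s⁻².
N = √(1.0827 × 10⁻³) = 0.032904 rad s⁻¹ → T = 2π/N = 190.96 s = 3.1827 min ≈ 3.18 min.

3.18 min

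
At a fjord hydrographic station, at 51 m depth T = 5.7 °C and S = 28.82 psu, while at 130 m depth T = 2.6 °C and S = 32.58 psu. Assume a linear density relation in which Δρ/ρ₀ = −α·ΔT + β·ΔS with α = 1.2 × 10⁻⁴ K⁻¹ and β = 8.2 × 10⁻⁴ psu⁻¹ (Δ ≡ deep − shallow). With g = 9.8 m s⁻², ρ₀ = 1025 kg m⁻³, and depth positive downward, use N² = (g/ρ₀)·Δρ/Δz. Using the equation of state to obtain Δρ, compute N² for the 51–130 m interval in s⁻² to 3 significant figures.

ΔT = -3.1 K, ΔS = +3.76 psu (deep − shallow).
Δρ/ρ₀ = −αΔT + βΔS = 3.72 × 10⁻⁴ + 3.0832 × 10⁻³ = 3.4552 × 10⁻³, so Δρ ≈ 3.542 kg m⁻³.
N² = (g/ρ₀)·Δρ/Δz = g·(Δρ/ρ₀)/Δz = 9.8 × 3.4552 × 10⁻³ / 79 = 4.2862 × 10⁻⁴ s⁻² ≈ 4.29 × 10⁻⁴ s⁻².

4.29 × 10⁻⁴ s⁻²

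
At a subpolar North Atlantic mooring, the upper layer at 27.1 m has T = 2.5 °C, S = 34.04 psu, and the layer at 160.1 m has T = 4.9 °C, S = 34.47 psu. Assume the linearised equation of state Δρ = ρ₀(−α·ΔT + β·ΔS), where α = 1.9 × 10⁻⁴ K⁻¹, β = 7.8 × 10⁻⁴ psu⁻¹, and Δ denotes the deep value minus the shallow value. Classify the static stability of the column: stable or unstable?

ΔT = 4.9 − 2.5 = +2.4 K and ΔS = 34.47 − 34.04 = +0.43 psu (deep − shallow).
−αΔT = -4.56 × 10⁻⁴; βΔS = 3.354 × 10⁻⁴; sum Δρ/ρ₀ = -1.206 × 10⁻⁴.
Δρ/ρ₀ < 0, so Δρ < 0: deeper water is lighter → statically unstable; the column would overturn.

unstable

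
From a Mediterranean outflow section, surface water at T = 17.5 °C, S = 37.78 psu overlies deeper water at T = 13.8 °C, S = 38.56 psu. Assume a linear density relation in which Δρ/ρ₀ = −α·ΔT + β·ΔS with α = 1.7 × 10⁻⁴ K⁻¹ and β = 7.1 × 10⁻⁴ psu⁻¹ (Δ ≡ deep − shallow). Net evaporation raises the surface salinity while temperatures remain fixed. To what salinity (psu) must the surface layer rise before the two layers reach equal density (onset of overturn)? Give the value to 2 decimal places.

Neutral buoyancy requires −α(T_deep − T_surf) + β(S_deep − S_surf′) = 0.
S_surf′ = S_deep − (α/β)·ΔT = 38.56 − (1.7 × 10⁻⁴/7.1 × 10⁻⁴)·(-3.7) = 39.4459 psu.
Increase required: 39.4459 − 37.78 = 1.6659 psu.

39.45 psu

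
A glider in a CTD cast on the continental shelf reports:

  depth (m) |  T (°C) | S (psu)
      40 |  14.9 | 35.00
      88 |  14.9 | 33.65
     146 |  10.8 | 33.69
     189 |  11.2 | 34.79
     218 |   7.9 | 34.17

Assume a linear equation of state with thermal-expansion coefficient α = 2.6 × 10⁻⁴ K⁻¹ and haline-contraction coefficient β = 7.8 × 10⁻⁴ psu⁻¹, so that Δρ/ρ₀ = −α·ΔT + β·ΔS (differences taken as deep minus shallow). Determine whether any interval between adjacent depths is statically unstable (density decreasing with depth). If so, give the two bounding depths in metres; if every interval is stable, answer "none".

40–88 m

Evaluate Δρ/ρ₀ = −αΔT + βΔS across each adjacent pair:
  40–88 m: −αΔT+βΔS = −(2.6 × 10⁻⁴)(+0.0)+(7.8 × 10⁻⁴)(-1.35) = -1.1 × 10⁻³ → UNSTABLE
  88–146 m: −αΔT+βΔS = −(2.6 × 10⁻⁴)(-4.1)+(7.8 × 10⁻⁴)(+0.04) = 1.1 × 10⁻³ → stable
  146–189 m: −αΔT+βΔS = −(2.6 × 10⁻⁴)(+0.4)+(7.8 × 10⁻⁴)(+1.10) = 7.5 × 10⁻⁴ → stable
  189–218 m: −αΔT+βΔS = −(2.6 × 10⁻⁴)(-3.3)+(7.8 × 10⁻⁴)(-0.62) = 3.7 × 10⁻⁴ → stable
The 40–88 m interval has Δρ < 0: lighter water underlies denser water.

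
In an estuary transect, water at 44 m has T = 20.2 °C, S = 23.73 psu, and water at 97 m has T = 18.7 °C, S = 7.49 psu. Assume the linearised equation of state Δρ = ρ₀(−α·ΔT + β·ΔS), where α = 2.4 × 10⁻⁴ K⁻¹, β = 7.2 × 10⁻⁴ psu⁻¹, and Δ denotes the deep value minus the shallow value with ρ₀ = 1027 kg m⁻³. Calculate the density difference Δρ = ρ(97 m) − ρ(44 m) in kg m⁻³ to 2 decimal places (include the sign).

-11.64 kg m⁻³

ΔT = -1.5 K, ΔS = -16.24 psu (deep − shallow).
Δρ/ρ₀ = −(2.4 × 10⁻⁴)(-1.5) + (7.2 × 10⁻⁴)(-16.24) = -0.0113328.
Δρ = 1027 × (-0.0113328) = -11.64 kg m⁻³.
Negative Δρ: lighter below, statically unstable.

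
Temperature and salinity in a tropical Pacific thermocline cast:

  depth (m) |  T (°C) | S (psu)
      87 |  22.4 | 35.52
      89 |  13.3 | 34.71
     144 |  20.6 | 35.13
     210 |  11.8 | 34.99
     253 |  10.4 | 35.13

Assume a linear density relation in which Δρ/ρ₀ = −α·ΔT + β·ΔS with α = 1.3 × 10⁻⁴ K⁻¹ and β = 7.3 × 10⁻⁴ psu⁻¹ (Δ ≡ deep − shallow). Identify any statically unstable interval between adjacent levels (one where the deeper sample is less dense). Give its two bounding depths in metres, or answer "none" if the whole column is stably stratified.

89–144 m

Evaluate Δρ/ρ₀ = −αΔT + βΔS across each adjacent pair:
  87–89 m: −αΔT+βΔS = −(1.3 × 10⁻⁴)(-9.1)+(7.3 × 10⁻⁴)(-0.81) = 5.9 × 10⁻⁴ → stable
  89–144 m: −αΔT+βΔS = −(1.3 × 10⁻⁴)(+7.3)+(7.3 × 10⁻⁴)(+0.42) = -6.4 × 10⁻⁴ → UNSTABLE
  144–210 m: −αΔT+βΔS = −(1.3 × 10⁻⁴)(-8.8)+(7.3 × 10⁻⁴)(-0.14) = 1.0 × 10⁻³ → stable
  210–253 m: −αΔT+βΔS = −(1.3 × 10⁻⁴)(-1.4)+(7.3 × 10⁻⁴)(+0.14) = 2.8 × 10⁻⁴ → stable
The 89–144 m interval has Δρ < 0: lighter water underlies denser water.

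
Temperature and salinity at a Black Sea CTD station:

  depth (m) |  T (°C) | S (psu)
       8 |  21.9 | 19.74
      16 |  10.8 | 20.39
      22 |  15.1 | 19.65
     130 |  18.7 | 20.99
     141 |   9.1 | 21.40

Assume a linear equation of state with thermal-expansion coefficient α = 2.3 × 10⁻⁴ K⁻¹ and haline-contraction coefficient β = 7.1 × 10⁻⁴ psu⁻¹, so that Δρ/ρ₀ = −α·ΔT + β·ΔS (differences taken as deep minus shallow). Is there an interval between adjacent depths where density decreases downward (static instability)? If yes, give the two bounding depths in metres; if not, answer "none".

Evaluate Δρ/ρ₀ = −αΔT + βΔS across each adjacent pair:
  8–16 m: −αΔT+βΔS = −(2.3 × 10⁻⁴)(-11.1)+(7.1 × 10⁻⁴)(+0.65) = 3.0 × 10⁻³ → stable
  16–22 m: −αΔT+βΔS = −(2.3 × 10⁻⁴)(+4.3)+(7.1 × 10⁻⁴)(-0.74) = -1.5 × 10⁻³ → UNSTABLE
  22–130 m: −αΔT+βΔS = −(2.3 × 10⁻⁴)(+3.6)+(7.1 × 10⁻⁴)(+1.34) = 1.2 × 10⁻⁴ → stable
  130–141 m: −αΔT+βΔS = −(2.3 × 10⁻⁴)(-9.6)+(7.1 × 10⁻⁴)(+0.41) = 2.5 × 10⁻³ → stable
The 16–22 m interval has Δρ < 0: lighter water underlies denser water.

16–22 m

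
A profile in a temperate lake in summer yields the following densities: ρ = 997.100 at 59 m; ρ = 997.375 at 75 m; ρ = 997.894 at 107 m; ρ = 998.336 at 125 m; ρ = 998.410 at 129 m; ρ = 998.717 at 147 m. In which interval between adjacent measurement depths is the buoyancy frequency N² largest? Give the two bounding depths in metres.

107–125 m

Compute the density gradient over each adjacent pair:
  59–75 m: Δρ/Δz = 0.275/16 = 0.017 kg m⁻⁴
  75–107 m: Δρ/Δz = 0.519/32 = 0.016 kg m⁻⁴
  107–125 m: Δρ/Δz = 0.442/18 = 0.025 kg m⁻⁴
  125–129 m: Δρ/Δz = 0.074/4 = 0.018 kg m⁻⁴
  129–147 m: Δρ/Δz = 0.307/18 = 0.017 kg m⁻⁴
The largest gradient is in the 107–125 m interval — the pycnocline.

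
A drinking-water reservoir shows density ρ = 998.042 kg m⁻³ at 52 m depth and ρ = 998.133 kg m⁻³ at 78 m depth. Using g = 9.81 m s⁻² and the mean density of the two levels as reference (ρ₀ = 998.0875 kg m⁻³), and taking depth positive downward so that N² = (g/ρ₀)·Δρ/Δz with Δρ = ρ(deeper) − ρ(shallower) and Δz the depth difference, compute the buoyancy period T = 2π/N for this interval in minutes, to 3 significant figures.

17.9 min

Δρ = 998.133 − 998.042 = 0.091 kg m⁻³ over Δz = 78 − 52 = 26 m.
N² = (9.81/998.0875) × (0.091/26) = 3.4401 × 10⁻⁵ s⁻².
N = √(3.4401 × 10⁻⁵) = 5.8652 × 10⁻³ rad s⁻¹, so T = 2π/N = 1.0713 × 10³ s = 17.855 min ≈ 17.9 min.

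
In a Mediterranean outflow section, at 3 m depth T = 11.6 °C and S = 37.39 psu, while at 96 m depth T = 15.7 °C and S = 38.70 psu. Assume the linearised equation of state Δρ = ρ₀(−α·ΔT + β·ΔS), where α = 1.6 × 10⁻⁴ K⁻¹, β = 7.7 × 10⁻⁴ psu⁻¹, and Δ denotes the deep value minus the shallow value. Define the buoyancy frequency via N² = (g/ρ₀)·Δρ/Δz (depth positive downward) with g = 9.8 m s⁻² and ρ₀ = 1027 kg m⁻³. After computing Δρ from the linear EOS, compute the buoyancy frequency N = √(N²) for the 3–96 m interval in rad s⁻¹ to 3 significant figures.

6.10 × 10⁻³ rad s⁻¹

ΔT = +4.1 K, ΔS = +1.31 psu (deep − shallow).
Δρ/ρ₀ = −αΔT + βΔS = -6.56 × 10⁻⁴ + 1.0087 × 10⁻³ = 3.527 × 10⁻⁴, so Δρ ≈ 0.3622 kg m⁻³.
N² = (g/ρ₀)·Δρ/Δz = g·(Δρ/ρ₀)/Δz = 9.8 × 3.527 × 10⁻⁴ / 93 = 3.7166 × 10⁻⁵ s⁻².
N = √(3.7166 × 10⁻⁵) = 6.0964 × 10⁻³ rad s⁻¹ ≈ 6.10 × 10⁻³ rad s⁻¹.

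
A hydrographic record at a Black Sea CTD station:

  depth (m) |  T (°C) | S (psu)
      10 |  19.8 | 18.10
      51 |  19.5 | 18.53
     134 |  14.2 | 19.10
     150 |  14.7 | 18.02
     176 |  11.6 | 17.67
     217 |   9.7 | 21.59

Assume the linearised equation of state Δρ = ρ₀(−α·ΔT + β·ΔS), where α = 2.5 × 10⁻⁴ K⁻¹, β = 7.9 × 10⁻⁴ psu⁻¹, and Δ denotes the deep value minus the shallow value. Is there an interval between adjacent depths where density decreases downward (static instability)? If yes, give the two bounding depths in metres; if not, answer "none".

Evaluate Δρ/ρ₀ = −αΔT + βΔS across each adjacent pair:
  10–51 m: −αΔT+βΔS = −(2.5 × 10⁻⁴)(-0.3)+(7.9 × 10⁻⁴)(+0.43) = 4.1 × 10⁻⁴ → stable
  51–134 m: −αΔT+βΔS = −(2.5 × 10⁻⁴)(-5.3)+(7.9 × 10⁻⁴)(+0.57) = 1.8 × 10⁻³ → stable
  134–150 m: −αΔT+βΔS = −(2.5 × 10⁻⁴)(+0.5)+(7.9 × 10⁻⁴)(-1.08) = -9.8 × 10⁻⁴ → UNSTABLE
  150–176 m: −αΔT+βΔS = −(2.5 × 10⁻⁴)(-3.1)+(7.9 × 10⁻⁴)(-0.35) = 5.0 × 10⁻⁴ → stable
  176–217 m: −αΔT+βΔS = −(2.5 × 10⁻⁴)(-1.9)+(7.9 × 10⁻⁴)(+3.92) = 3.6 × 10⁻³ → stable
The 134–150 m interval has Δρ < 0: lighter water underlies denser water.

134–150 m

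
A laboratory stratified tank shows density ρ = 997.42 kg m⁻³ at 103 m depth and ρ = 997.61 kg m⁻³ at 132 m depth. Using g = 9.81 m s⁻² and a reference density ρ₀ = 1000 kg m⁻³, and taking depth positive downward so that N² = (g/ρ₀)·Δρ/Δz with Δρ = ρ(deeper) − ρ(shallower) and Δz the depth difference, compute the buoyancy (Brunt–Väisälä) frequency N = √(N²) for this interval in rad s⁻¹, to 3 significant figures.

8.02 × 10⁻³ rad s⁻¹

Δρ = 997.61 − 997.42 = 0.19 kg m⁻³ over Δz = 132 − 103 = 29 m.
N² = (9.81/1000) × (0.19/29) = 6.4272 × 10⁻⁵ s⁻².
N = √(6.4272 × 10⁻⁵) = 8.0170 × 10⁻³ rad s⁻¹ ≈ 8.02 × 10⁻³ rad s⁻¹.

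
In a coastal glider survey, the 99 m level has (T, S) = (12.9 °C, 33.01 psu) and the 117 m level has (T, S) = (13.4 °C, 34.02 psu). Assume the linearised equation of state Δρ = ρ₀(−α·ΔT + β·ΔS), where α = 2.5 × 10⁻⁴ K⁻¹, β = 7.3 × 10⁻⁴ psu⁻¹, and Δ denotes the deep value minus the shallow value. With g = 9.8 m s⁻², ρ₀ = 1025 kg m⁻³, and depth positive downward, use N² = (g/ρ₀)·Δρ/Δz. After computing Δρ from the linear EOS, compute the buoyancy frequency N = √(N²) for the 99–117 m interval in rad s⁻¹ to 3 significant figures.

ΔT = +0.5 K, ΔS = +1.01 psu (deep − shallow).
Δρ/ρ₀ = −αΔT + βΔS = -1.25 × 10⁻⁴ + 7.373 × 10⁻⁴ = 6.123 × 10⁻⁴, so Δρ ≈ 0.6276 kg m⁻³.
N² = (g/ρ₀)·Δρ/Δz = g·(Δρ/ρ₀)/Δz = 9.8 × 6.123 × 10⁻⁴ / 18 = 3.3336 × 10⁻⁴ s⁻².
N = √(3.3336 × 10⁻⁴) = 0.018258 rad s⁻¹ ≈ 0.0183 rad s⁻¹.

0.0183 rad s⁻¹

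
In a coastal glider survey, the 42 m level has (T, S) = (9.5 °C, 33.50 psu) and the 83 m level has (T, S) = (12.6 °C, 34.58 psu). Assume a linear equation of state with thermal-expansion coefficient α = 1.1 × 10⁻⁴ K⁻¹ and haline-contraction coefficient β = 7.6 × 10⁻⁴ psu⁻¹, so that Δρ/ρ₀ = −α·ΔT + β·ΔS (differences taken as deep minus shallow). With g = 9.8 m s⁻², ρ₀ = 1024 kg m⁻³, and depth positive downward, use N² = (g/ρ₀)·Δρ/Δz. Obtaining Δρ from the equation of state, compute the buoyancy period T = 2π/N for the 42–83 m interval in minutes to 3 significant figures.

9.78 min

ΔT = +3.1 K, ΔS = +1.08 psu (deep − shallow).
Δρ/ρ₀ = −αΔT + βΔS = -3.41 × 10⁻⁴ + 8.208 × 10⁻⁴ = 4.798 × 10⁻⁴, so Δρ ≈ 0.4913 kg m⁻³.
N² = (g/ρ₀)·Δρ/Δz = g·(Δρ/ρ₀)/Δz = 9.8 × 4.798 × 10⁻⁴ / 41 = 1.1468 × 10⁻⁴ s⁻².
N = √(1.1468 × 10⁻⁴) = 0.010709 rad s⁻¹ → T = 2π/N = 586.72 s = 9.7787 min ≈ 9.78 min.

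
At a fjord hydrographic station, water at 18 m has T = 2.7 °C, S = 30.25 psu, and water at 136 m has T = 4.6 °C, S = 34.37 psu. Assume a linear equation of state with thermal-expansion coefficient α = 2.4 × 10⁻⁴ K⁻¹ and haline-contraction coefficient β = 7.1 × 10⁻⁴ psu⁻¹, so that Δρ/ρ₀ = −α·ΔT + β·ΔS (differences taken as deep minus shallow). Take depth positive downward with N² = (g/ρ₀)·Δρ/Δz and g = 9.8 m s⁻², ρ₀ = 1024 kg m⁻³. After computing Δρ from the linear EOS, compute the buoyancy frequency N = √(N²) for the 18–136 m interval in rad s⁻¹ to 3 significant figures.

0.0143 rad s⁻¹

ΔT = +1.9 K, ΔS = +4.12 psu (deep − shallow).
Δρ/ρ₀ = −αΔT + βΔS = -4.56 × 10⁻⁴ + 2.9252 × 10⁻³ = 2.4692 × 10⁻³, so Δρ ≈ 2.528 kg m⁻³.
N² = (g/ρ₀)·Δρ/Δz = g·(Δρ/ρ₀)/Δz = 9.8 × 2.4692 × 10⁻³ / 118 = 2.0507 × 10⁻⁴ s⁻².
N = √(2.0507 × 10⁻⁴) = 0.014320 rad s⁻¹ ≈ 0.0143 rad s⁻¹.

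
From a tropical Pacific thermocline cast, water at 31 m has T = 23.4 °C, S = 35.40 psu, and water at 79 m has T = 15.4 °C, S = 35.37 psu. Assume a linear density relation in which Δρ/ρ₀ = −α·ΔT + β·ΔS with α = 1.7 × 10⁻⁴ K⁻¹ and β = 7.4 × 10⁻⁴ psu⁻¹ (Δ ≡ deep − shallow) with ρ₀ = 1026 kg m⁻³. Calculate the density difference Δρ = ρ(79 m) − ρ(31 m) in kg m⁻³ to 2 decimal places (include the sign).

ΔT = -8.0 K, ΔS = -0.03 psu (deep − shallow).
Δρ/ρ₀ = −(1.7 × 10⁻⁴)(-8.0) + (7.4 × 10⁻⁴)(-0.03) = 1.3378 × 10⁻³.
Δρ = 1026 × (1.3378 × 10⁻³) = +1.37 kg m⁻³.
Positive Δρ: denser below, stable.

+1.37 kg m⁻³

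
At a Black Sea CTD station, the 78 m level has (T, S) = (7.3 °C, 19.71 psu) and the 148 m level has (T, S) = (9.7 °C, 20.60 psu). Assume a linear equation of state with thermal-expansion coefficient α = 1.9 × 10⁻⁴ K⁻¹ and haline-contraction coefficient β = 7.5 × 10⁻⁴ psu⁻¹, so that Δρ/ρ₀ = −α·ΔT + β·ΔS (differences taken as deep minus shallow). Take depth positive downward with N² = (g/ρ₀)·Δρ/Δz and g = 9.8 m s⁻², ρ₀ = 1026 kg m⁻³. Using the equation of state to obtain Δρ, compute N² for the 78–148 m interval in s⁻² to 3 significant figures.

ΔT = +2.4 K, ΔS = +0.89 psu (deep − shallow).
Δρ/ρ₀ = −αΔT + βΔS = -4.56 × 10⁻⁴ + 6.675 × 10⁻⁴ = 2.115 × 10⁻⁴, so Δρ ≈ 0.2170 kg m⁻³.
N² = (g/ρ₀)·Δρ/Δz = g·(Δρ/ρ₀)/Δz = 9.8 × 2.115 × 10⁻⁴ / 70 = 2.9610 × 10⁻⁵ s⁻² ≈ 2.96 × 10⁻⁵ s⁻².

2.96 × 10⁻⁵ s⁻²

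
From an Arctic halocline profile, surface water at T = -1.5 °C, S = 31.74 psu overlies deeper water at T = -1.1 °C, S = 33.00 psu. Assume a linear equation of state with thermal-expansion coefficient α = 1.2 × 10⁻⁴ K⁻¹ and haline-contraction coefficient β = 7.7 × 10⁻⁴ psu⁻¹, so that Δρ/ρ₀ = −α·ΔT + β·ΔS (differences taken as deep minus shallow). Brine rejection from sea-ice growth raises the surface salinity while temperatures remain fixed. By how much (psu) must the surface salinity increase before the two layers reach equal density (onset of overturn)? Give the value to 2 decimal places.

Neutral buoyancy requires −α(T_deep − T_surf) + β(S_deep − S_surf′) = 0.
S_surf′ = S_deep − (α/β)·ΔT = 33.00 − (1.2 × 10⁻⁴/7.7 × 10⁻⁴)·(+0.4) = 32.9377 psu.
Increase required: 32.9377 − 31.74 = 1.1977 psu.

1.20 psu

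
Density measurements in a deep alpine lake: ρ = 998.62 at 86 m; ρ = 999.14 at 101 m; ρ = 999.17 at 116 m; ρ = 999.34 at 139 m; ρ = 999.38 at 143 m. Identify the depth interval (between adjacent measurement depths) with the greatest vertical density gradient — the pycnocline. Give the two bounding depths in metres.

86–101 m

Compute the density gradient over each adjacent pair:
  86–101 m: Δρ/Δz = 0.52/15 = 0.035 kg m⁻⁴
  101–116 m: Δρ/Δz = 0.03/15 = 2.0 × 10⁻³ kg m⁻⁴
  116–139 m: Δρ/Δz = 0.17/23 = 7.4 × 10⁻³ kg m⁻⁴
  139–143 m: Δρ/Δz = 0.04/4 = 0.010 kg m⁻⁴
The largest gradient is in the 86–101 m interval — the pycnocline.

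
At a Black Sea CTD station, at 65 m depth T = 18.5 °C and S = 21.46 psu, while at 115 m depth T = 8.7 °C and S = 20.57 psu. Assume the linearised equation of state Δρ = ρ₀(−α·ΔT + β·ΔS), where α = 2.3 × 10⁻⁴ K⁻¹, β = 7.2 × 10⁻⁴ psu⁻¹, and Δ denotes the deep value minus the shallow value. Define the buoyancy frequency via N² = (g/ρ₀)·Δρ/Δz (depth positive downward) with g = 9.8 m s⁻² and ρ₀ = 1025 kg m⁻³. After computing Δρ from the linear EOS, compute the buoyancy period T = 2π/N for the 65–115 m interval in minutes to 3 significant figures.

ΔT = -9.8 K, ΔS = -0.89 psu (deep − shallow).
Δρ/ρ₀ = −αΔT + βΔS = 2.254 × 10⁻³ − 6.408 × 10⁻⁴ = 1.6132 × 10⁻³, so Δρ ≈ 1.654 kg m⁻³.
N² = (g/ρ₀)·Δρ/Δz = g·(Δρ/ρ₀)/Δz = 9.8 × 1.6132 × 10⁻³ / 50 = 3.1619 × 10⁻⁴ s⁻².
N = √(3.1619 × 10⁻⁴) = 0.017782 rad s⁻¹ → T = 2π/N = 353.35 s = 5.8892 min ≈ 5.89 min.

5.89 min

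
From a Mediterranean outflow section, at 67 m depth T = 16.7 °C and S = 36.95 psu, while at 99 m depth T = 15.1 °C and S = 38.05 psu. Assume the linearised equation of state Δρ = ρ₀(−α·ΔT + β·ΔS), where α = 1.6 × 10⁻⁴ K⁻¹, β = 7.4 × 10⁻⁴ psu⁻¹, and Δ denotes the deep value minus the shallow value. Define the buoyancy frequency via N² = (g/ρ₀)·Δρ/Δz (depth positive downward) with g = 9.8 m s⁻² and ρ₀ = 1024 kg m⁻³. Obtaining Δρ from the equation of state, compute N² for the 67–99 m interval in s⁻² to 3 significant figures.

ΔT = -1.6 K, ΔS = +1.10 psu (deep − shallow).
Δρ/ρ₀ = −αΔT + βΔS = 2.56 × 10⁻⁴ + 8.14 × 10⁻⁴ = 1.07 × 10⁻³, so Δρ ≈ 1.096 kg m⁻³.
N² = (g/ρ₀)·Δρ/Δz = g·(Δρ/ρ₀)/Δz = 9.8 × 1.07 × 10⁻³ / 32 = 3.2769 × 10⁻⁴ s⁻² ≈ 3.28 × 10⁻⁴ s⁻².

3.28 × 10⁻⁴ s⁻²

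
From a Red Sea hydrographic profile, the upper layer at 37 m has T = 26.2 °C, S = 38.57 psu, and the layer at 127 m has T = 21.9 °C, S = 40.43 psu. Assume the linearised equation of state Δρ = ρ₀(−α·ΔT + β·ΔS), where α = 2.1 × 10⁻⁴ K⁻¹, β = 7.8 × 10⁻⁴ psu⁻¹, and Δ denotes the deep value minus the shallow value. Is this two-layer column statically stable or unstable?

stable

ΔT = 21.9 − 26.2 = -4.3 K and ΔS = 40.43 − 38.57 = +1.86 psu (deep − shallow).
−αΔT = 9.03 × 10⁻⁴; βΔS = 1.4508 × 10⁻³; sum Δρ/ρ₀ = 2.3538 × 10⁻³.
Δρ/ρ₀ > 0, so Δρ > 0: deeper water is denser → statically stable.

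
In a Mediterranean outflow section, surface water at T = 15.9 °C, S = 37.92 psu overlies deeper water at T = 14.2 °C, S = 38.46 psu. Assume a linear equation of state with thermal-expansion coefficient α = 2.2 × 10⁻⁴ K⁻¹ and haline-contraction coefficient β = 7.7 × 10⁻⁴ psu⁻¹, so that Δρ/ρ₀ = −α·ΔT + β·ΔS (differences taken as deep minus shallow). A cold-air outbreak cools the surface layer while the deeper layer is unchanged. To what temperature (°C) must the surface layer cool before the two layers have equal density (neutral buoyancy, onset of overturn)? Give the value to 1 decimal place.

12.3 °C

Neutral buoyancy requires Δρ = 0, i.e. −α(T_deep − T_surf′) + β(S_deep − S_surf) = 0.
T_surf′ = T_deep − (β/α)·ΔS = 14.2 − (7.7 × 10⁻⁴/2.2 × 10⁻⁴)·(+0.54) = 12.310 °C.
Cooling required: 15.9 − (12.310) = 3.590 °C.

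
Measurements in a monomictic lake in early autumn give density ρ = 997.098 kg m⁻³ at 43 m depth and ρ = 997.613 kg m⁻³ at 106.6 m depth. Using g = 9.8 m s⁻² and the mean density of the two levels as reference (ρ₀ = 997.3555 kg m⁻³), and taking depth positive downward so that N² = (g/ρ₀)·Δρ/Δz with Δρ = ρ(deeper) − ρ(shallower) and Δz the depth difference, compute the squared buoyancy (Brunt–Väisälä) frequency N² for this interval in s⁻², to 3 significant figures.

7.96 × 10⁻⁵ s⁻²

Δρ = 997.613 − 997.098 = 0.515 kg m⁻³ over Δz = 106.6 − 43 = 63.6 m.
N² = (9.8/997.3555) × (0.515/63.6) = 7.9566 × 10⁻⁵ s⁻² ≈ 7.96 × 10⁻⁵ s⁻².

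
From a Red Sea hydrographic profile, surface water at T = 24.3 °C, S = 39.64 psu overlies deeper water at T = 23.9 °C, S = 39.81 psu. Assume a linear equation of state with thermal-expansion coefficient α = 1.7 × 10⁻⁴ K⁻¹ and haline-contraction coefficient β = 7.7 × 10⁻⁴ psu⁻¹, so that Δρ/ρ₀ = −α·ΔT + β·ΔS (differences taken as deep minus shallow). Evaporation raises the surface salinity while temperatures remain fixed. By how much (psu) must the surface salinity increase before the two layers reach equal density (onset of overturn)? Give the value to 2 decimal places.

0.26 psu

Neutral buoyancy requires −α(T_deep − T_surf) + β(S_deep − S_surf′) = 0.
S_surf′ = S_deep − (α/β)·ΔT = 39.81 − (1.7 × 10⁻⁴/7.7 × 10⁻⁴)·(-0.4) = 39.8983 psu.
Increase required: 39.8983 − 39.64 = 0.2583 psu.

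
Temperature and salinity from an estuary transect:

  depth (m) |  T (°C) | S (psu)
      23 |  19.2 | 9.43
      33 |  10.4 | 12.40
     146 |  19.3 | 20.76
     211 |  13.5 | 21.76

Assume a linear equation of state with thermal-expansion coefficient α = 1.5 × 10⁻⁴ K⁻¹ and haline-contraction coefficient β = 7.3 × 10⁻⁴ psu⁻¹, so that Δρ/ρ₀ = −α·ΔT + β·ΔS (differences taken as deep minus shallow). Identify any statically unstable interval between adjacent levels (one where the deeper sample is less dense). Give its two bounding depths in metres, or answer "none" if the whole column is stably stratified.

Evaluate Δρ/ρ₀ = −αΔT + βΔS across each adjacent pair:
  23–33 m: −αΔT+βΔS = −(1.5 × 10⁻⁴)(-8.8)+(7.3 × 10⁻⁴)(+2.97) = 3.5 × 10⁻³ → stable
  33–146 m: −αΔT+βΔS = −(1.5 × 10⁻⁴)(+8.9)+(7.3 × 10⁻⁴)(+8.36) = 4.8 × 10⁻³ → stable
  146–211 m: −αΔT+βΔS = −(1.5 × 10⁻⁴)(-5.8)+(7.3 × 10⁻⁴)(+1.00) = 1.6 × 10⁻³ → stable
Every interval has Δρ > 0: the column is stably stratified throughout.

none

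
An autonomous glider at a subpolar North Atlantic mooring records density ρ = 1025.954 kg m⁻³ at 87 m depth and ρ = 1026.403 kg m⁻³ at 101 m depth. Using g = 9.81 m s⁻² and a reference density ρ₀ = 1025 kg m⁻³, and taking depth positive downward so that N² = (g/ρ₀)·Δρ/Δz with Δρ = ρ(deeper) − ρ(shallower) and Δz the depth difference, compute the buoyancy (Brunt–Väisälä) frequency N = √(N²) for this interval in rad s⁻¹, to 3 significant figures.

0.0175 rad s⁻¹

Δρ = 1026.403 − 1025.954 = 0.449 kg m⁻³ over Δz = 101 − 87 = 14 m.
N² = (9.81/1025) × (0.449/14) = 3.0695 × 10⁻⁴ s⁻².
N = √(3.0695 × 10⁻⁴) = 0.017520 rad s⁻¹ ≈ 0.0175 rad s⁻¹.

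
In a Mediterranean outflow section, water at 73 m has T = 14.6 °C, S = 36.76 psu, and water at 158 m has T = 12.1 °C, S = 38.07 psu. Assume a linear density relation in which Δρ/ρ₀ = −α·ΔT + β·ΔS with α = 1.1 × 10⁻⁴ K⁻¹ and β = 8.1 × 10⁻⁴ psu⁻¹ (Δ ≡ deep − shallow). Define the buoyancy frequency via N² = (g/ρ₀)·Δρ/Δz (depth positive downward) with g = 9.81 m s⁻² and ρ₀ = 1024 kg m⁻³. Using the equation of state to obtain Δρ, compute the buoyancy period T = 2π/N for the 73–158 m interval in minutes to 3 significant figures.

ΔT = -2.5 K, ΔS = +1.31 psu (deep − shallow).
Δρ/ρ₀ = −αΔT + βΔS = 2.75 × 10⁻⁴ + 1.0611 × 10⁻³ = 1.3361 × 10⁻³, so Δρ ≈ 1.368 kg m⁻³.
N² = (g/ρ₀)·Δρ/Δz = g·(Δρ/ρ₀)/Δz = 9.81 × 1.3361 × 10⁻³ / 85 = 1.5420 × 10⁻⁴ s⁻².
N = √(1.5420 × 10⁻⁴) = 0.012418 rad s⁻¹ → T = 2π/N = 505.97 s = 8.4328 min ≈ 8.43 min.

8.43 min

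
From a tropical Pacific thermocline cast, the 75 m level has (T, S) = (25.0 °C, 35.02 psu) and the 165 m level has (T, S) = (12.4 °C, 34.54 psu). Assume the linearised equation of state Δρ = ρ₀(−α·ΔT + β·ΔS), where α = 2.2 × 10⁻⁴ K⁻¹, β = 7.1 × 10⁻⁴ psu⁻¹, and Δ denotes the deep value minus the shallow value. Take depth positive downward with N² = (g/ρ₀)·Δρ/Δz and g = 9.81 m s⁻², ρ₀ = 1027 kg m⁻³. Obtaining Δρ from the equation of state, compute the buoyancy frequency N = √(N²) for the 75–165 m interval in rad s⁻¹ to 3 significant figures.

ΔT = -12.6 K, ΔS = -0.48 psu (deep − shallow).
Δρ/ρ₀ = −αΔT + βΔS = 2.772 × 10⁻³ − 3.408 × 10⁻⁴ = 2.4312 × 10⁻³, so Δρ ≈ 2.497 kg m⁻³.
N² = (g/ρ₀)·Δρ/Δz = g·(Δρ/ρ₀)/Δz = 9.81 × 2.4312 × 10⁻³ / 90 = 2.6500 × 10⁻⁴ s⁻².
N = √(2.6500 × 10⁻⁴) = 0.016279 rad s⁻¹ ≈ 0.0163 rad s⁻¹.

0.0163 rad s⁻¹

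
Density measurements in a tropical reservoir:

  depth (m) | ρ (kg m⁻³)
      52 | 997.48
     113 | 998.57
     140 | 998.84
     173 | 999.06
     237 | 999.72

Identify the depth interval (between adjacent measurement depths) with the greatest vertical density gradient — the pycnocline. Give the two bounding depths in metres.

Compute the density gradient over each adjacent pair:
  52–113 m: Δρ/Δz = 1.09/61 = 0.018 kg m⁻⁴
  113–140 m: Δρ/Δz = 0.27/27 = 0.010 kg m⁻⁴
  140–173 m: Δρ/Δz = 0.22/33 = 6.7 × 10⁻³ kg m⁻⁴
  173–237 m: Δρ/Δz = 0.66/64 = 0.010 kg m⁻⁴
The largest gradient is in the 52–113 m interval — the pycnocline.

52–113 m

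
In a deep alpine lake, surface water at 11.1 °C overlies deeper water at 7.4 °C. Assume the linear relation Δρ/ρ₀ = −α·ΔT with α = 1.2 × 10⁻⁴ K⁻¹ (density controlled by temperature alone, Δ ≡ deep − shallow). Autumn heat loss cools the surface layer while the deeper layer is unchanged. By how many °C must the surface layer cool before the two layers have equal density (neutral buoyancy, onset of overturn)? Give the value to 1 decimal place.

With temperature the only control, equal density requires T_surf′ = T_deep.
T_surf′ = 7.4 °C.
Cooling required: 11.1 − 7.4 = 3.7 °C.

3.7 °C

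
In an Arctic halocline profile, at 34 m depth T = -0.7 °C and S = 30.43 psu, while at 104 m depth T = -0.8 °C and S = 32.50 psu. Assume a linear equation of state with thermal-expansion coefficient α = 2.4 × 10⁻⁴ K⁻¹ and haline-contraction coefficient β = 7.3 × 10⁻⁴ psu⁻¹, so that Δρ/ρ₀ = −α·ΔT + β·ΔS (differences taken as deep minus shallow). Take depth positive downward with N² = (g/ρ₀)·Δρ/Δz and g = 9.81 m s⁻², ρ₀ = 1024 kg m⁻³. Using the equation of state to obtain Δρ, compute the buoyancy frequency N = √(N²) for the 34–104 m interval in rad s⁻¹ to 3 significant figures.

0.0147 rad s⁻¹

ΔT = -0.1 K, ΔS = +2.07 psu (deep − shallow).
Δρ/ρ₀ = −αΔT + βΔS = 2.40 × 10⁻⁵ + 1.5111 × 10⁻³ = 1.5351 × 10⁻³, so Δρ ≈ 1.572 kg m⁻³.
N² = (g/ρ₀)·Δρ/Δz = g·(Δρ/ρ₀)/Δz = 9.81 × 1.5351 × 10⁻³ / 70 = 2.1513 × 10⁻⁴ s⁻².
N = √(2.1513 × 10⁻⁴) = 0.014667 rad s⁻¹ ≈ 0.0147 rad s⁻¹.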